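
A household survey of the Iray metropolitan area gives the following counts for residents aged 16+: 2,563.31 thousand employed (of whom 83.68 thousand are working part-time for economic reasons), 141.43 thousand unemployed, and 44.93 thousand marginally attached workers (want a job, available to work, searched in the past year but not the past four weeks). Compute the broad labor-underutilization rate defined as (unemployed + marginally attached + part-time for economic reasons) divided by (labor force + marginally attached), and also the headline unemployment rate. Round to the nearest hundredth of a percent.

Broad underutilization rate ≈ 9.82%; headline unemployment rate ≈ 5.23%.

Labor force = 2,563.31 + 141.43 = 2,704.74 thousand.
Numerator = 141.43 + 44.93 + 83.68 = 270.04 thousand.
Denominator = 2,704.74 + 44.93 = 2,749.67 thousand.
Broad rate = 270.04 / 2,749.67 = 9.82%.
Headline unemployment rate = 141.43 / 2,704.74 = 5.23%.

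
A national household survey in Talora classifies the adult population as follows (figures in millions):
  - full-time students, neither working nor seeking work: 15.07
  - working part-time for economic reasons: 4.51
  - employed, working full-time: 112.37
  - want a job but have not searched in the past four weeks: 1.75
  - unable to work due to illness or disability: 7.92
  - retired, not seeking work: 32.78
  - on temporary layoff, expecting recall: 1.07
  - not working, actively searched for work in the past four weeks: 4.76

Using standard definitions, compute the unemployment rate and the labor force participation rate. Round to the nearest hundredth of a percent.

Employed = 4.51 + 112.37 = 116.88 million (anyone who worked, including part-time for economic reasons, counts as employed).
Unemployed = 1.07 + 4.76 = 5.83 million (jobless and actively searching, or on temporary layoff).
Labor force = 116.88 + 5.83 = 122.71 million.
Not in labor force = 15.07 + 1.75 + 7.92 + 32.78 = 57.52 million (those not working and not actively searching are outside the labor force — including those who want a job but have given up searching).
Civilian working-age population = 122.71 + 57.52 = 180.23 million.
Unemployment rate = 5.83 / 122.71 = 4.75%.
Labor force participation rate = 122.71 / 180.23 = 68.09%.

Unemployment rate ≈ 4.75%; labor force participation rate ≈ 68.09%.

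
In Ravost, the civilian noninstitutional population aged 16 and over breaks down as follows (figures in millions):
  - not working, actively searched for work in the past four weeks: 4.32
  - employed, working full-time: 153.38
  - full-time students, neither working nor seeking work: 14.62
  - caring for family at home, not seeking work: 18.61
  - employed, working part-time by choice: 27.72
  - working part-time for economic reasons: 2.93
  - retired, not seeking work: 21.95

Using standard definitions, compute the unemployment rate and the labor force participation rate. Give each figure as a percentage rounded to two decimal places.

Unemployment rate ≈ 2.29%; labor force participation rate ≈ 77.34%.

Employed = 153.38 + 27.72 + 2.93 = 184.03 million (anyone who worked, including part-time for economic reasons, counts as employed).
Unemployed = 4.32 million.
Labor force = 184.03 + 4.32 = 188.35 million.
Not in labor force = 14.62 + 18.61 + 21.95 = 55.18 million (those not working and not actively searching are outside the labor force).
Civilian working-age population = 188.35 + 55.18 = 243.53 million.
Unemployment rate = 4.32 / 188.35 = 2.29%.
Labor force participation rate = 188.35 / 243.53 = 77.34%.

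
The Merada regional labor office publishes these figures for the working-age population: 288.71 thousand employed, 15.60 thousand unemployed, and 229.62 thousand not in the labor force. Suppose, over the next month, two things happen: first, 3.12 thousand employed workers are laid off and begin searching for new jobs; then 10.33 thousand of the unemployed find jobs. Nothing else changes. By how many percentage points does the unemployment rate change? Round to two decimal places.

The unemployment rate changes by −2.37 percentage points.

Initially, labor force = 288.71 + 15.60 = 304.31 thousand, so u = 15.60/304.31 = 5.13%.
After the first change, employed falls and unemployed rises by 3.12; labor force unchanged → E = 285.59, U = 18.72, labor force = 304.31 thousand.
After the second change, unemployed falls and employed rises by 10.33; labor force unchanged → E = 295.92, U = 8.39, labor force = 304.31 thousand.
New unemployment rate = 8.39 / 304.31 = 2.76%.
Change = 2.76% − 5.13% = −2.37 percentage points.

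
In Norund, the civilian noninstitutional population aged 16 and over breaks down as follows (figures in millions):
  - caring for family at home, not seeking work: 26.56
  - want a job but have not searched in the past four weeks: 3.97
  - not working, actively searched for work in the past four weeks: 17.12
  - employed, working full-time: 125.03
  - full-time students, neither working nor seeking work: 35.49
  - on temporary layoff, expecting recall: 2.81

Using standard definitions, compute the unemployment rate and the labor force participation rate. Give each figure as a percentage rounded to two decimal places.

Unemployment rate ≈ 13.75%; labor force participation rate ≈ 68.71%.

Employed = 125.03 million.
Unemployed = 17.12 + 2.81 = 19.93 million (jobless and actively searching, or on temporary layoff).
Labor force = 125.03 + 19.93 = 144.96 million.
Not in labor force = 26.56 + 3.97 + 35.49 = 66.02 million (those not working and not actively searching are outside the labor force — including those who want a job but have given up searching).
Civilian working-age population = 144.96 + 66.02 = 210.98 million.
Unemployment rate = 19.93 / 144.96 = 13.75%.
Labor force participation rate = 144.96 / 210.98 = 68.71%.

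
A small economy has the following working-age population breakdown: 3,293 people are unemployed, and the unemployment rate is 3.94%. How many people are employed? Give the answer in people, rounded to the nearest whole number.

Labor force = U / u = 3,293 / 0.0394 ≈ 83,579.
Employed = labor force − unemployed = 83,579 − 3,293 = 80,286.

About 80,286 are employed.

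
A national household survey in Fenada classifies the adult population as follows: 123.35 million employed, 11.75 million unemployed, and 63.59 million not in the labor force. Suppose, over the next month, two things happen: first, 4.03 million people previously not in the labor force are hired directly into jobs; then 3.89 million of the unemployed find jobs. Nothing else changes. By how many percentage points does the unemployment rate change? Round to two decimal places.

The unemployment rate changes by −3.05 percentage points.

Initially, labor force = 123.35 + 11.75 = 135.10 million, so u = 11.75/135.10 = 8.70%.
After the first change, employed and labor force both rise by 4.03; unemployed unchanged → E = 127.38, U = 11.75, labor force = 139.13 million.
After the second change, unemployed falls and employed rises by 3.89; labor force unchanged → E = 131.27, U = 7.86, labor force = 139.13 million.
New unemployment rate = 7.86 / 139.13 = 5.65%.
Change = 5.65% − 8.70% = −3.05 percentage points.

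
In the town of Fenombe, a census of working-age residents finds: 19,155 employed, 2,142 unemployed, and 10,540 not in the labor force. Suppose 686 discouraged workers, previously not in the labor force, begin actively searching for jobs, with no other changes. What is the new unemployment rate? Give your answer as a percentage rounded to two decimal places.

Initially, labor force = 19,155 + 2,142 = 21,297, so u = 2,142/21,297 = 10.06%.
After the change, unemployed and labor force both rise by 686 → E = 19,155, U = 2,828, labor force = 21,983.
New unemployment rate = 2,828 / 21,983 = 12.86%.

New unemployment rate ≈ 12.86%.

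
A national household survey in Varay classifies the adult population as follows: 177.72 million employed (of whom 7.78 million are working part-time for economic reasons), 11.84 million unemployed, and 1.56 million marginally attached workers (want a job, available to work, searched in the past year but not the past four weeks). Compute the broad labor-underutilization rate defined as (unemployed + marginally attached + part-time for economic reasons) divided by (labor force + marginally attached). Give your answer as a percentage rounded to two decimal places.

Broad underutilization rate ≈ 11.08%.

Labor force = 177.72 + 11.84 = 189.56 million.
Numerator = 11.84 + 1.56 + 7.78 = 21.18 million.
Denominator = 189.56 + 1.56 = 191.12 million.
Broad rate = 21.18 / 191.12 = 11.08%.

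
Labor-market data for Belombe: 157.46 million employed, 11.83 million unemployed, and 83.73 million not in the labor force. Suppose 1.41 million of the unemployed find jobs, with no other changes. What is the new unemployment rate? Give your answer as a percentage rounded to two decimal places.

Initially, labor force = 157.46 + 11.83 = 169.29 million, so u = 11.83/169.29 = 6.99%.
After the change, unemployed falls and employed rises by 1.41; labor force unchanged → E = 158.87, U = 10.42, labor force = 169.29 million.
New unemployment rate = 10.42 / 169.29 = 6.16%.

New unemployment rate ≈ 6.16%.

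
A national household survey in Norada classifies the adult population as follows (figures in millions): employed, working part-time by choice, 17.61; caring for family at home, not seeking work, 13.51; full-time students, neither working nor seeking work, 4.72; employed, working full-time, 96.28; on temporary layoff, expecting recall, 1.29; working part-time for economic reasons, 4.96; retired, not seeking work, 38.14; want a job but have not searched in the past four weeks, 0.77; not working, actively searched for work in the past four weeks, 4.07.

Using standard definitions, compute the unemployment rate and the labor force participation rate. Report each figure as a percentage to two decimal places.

Unemployment rate ≈ 4.32%; labor force participation rate ≈ 68.49%.

Employed = 17.61 + 96.28 + 4.96 = 118.85 million (anyone who worked, including part-time for economic reasons, counts as employed).
Unemployed = 1.29 + 4.07 = 5.36 million (jobless and actively searching, or on temporary layoff).
Labor force = 118.85 + 5.36 = 124.21 million.
Not in labor force = 13.51 + 4.72 + 38.14 + 0.77 = 57.14 million (those not working and not actively searching are outside the labor force — including those who want a job but have given up searching).
Civilian working-age population = 124.21 + 57.14 = 181.35 million.
Unemployment rate = 5.36 / 124.21 = 4.32%.
Labor force participation rate = 124.21 / 181.35 = 68.49%.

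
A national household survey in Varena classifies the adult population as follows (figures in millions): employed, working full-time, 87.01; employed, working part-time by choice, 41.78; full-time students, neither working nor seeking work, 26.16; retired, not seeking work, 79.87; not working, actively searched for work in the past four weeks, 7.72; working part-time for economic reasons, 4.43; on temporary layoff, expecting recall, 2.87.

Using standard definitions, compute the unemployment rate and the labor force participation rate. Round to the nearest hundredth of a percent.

Employed = 87.01 + 41.78 + 4.43 = 133.22 million (anyone who worked, including part-time for economic reasons, counts as employed).
Unemployed = 7.72 + 2.87 = 10.59 million (jobless and actively searching, or on temporary layoff).
Labor force = 133.22 + 10.59 = 143.81 million.
Not in labor force = 26.16 + 79.87 = 106.03 million (those not working and not actively searching are outside the labor force).
Civilian working-age population = 143.81 + 106.03 = 249.84 million.
Unemployment rate = 10.59 / 143.81 = 7.36%.
Labor force participation rate = 143.81 / 249.84 = 57.56%.

Unemployment rate ≈ 7.36%; labor force participation rate ≈ 57.56%.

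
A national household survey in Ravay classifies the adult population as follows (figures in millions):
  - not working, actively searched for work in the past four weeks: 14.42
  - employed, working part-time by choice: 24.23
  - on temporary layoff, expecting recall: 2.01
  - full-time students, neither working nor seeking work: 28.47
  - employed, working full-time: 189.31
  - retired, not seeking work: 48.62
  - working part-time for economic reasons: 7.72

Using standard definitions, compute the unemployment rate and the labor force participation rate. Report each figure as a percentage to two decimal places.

Unemployment rate ≈ 6.91%; labor force participation rate ≈ 75.51%.

Employed = 24.23 + 189.31 + 7.72 = 221.26 million (anyone who worked, including part-time for economic reasons, counts as employed).
Unemployed = 14.42 + 2.01 = 16.43 million (jobless and actively searching, or on temporary layoff).
Labor force = 221.26 + 16.43 = 237.69 million.
Not in labor force = 28.47 + 48.62 = 77.09 million (those not working and not actively searching are outside the labor force).
Civilian working-age population = 237.69 + 77.09 = 314.78 million.
Unemployment rate = 16.43 / 237.69 = 6.91%.
Labor force participation rate = 237.69 / 314.78 = 75.51%.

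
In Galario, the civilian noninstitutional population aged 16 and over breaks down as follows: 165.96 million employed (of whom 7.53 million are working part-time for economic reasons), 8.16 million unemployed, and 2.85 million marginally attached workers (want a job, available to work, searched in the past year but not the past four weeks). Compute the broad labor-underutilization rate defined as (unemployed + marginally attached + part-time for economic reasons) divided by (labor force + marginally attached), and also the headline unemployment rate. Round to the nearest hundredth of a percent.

Labor force = 165.96 + 8.16 = 174.12 million.
Numerator = 8.16 + 2.85 + 7.53 = 18.54 million.
Denominator = 174.12 + 2.85 = 176.97 million.
Broad rate = 18.54 / 176.97 = 10.48%.
Headline unemployment rate = 8.16 / 174.12 = 4.69%.

Broad underutilization rate ≈ 10.48%; headline unemployment rate ≈ 4.69%.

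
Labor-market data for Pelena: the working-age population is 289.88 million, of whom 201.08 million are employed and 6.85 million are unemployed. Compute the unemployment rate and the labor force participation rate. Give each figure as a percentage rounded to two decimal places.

Labor force = employed + unemployed = 201.08 + 6.85 = 207.93 million.
Unemployment rate = 6.85 / 207.93 = 3.29%.
Labor force participation rate = 207.93 / 289.88 = 71.73%.

Unemployment rate ≈ 3.29%; labor force participation rate ≈ 71.73%.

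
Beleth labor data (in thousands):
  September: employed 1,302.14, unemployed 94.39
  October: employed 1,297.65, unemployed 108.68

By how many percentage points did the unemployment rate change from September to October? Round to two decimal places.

The unemployment rate changed by +0.97 percentage points.

September: labor force = 1,302.14 + 94.39 = 1,396.53; u = 94.39/1,396.53 = 6.76%.
October: labor force = 1,297.65 + 108.68 = 1,406.33; u = 108.68/1,406.33 = 7.73%.
Change = 7.73% − 6.76% = +0.97 pp.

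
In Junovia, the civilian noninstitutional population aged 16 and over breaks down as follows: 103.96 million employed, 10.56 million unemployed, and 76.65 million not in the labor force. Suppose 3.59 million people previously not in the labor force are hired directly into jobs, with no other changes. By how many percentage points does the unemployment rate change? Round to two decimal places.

The unemployment rate changes by −0.28 percentage points.

Initially, labor force = 103.96 + 10.56 = 114.52 million, so u = 10.56/114.52 = 9.22%.
After the change, employed and labor force both rise by 3.59; unemployed unchanged → E = 107.55, U = 10.56, labor force = 118.11 million.
New unemployment rate = 10.56 / 118.11 = 8.94%.
Change = 8.94% − 9.22% = −0.28 percentage points.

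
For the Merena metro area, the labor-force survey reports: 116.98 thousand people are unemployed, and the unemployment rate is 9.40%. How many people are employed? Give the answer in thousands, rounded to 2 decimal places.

Labor force = U / u = 116.98 / 0.0940 ≈ 1,244.47 thousand.
Employed = labor force − unemployed = 1,244.47 − 116.98 = 1,127.49 thousand.

About 1,127.49 thousand are employed.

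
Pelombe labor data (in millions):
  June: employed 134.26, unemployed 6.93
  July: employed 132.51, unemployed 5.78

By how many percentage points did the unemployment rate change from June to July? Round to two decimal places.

June: labor force = 134.26 + 6.93 = 141.19; u = 6.93/141.19 = 4.91%.
July: labor force = 132.51 + 5.78 = 138.29; u = 5.78/138.29 = 4.18%.
Change = 4.18% − 4.91% = −0.73 pp.

The unemployment rate changed by −0.73 percentage points.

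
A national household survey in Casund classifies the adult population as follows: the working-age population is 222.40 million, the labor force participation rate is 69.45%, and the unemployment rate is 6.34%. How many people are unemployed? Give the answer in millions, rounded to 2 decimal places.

About 9.79 million are unemployed.

Labor force = 0.6945 × 222.40 = 154.46 million.
Unemployed = 0.0634 × 154.46 ≈ 9.79 million.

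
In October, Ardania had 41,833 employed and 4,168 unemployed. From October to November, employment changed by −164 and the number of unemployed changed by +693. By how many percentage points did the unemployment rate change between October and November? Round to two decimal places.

The unemployment rate changed by +1.39 percentage points.

October: labor force = 41,833 + 4,168 = 46,001; u = 4,168/46,001 = 9.06%.
November: labor force = 41,669 + 4,861 = 46,530; u = 4,861/46,530 = 10.45%.
Change = 10.45% − 9.06% = +1.39 pp.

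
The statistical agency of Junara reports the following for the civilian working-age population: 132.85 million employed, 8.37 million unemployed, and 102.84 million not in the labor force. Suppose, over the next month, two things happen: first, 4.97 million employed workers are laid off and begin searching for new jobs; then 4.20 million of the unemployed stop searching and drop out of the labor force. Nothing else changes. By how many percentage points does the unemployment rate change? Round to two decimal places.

The unemployment rate changes by +0.74 percentage points.

Initially, labor force = 132.85 + 8.37 = 141.22 million, so u = 8.37/141.22 = 5.93%.
After the first change, employed falls and unemployed rises by 4.97; labor force unchanged → E = 127.88, U = 13.34, labor force = 141.22 million.
After the second change, unemployed and labor force both fall by 4.20 → E = 127.88, U = 9.14, labor force = 137.02 million.
New unemployment rate = 9.14 / 137.02 = 6.67%.
Change = 6.67% − 5.93% = +0.74 percentage points.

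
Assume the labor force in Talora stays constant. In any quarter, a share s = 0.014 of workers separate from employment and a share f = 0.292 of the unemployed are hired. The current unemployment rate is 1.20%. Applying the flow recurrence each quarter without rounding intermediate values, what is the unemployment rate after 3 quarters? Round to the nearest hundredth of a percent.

With a fixed labor force, u_{t+1} = u_t + s·(1−u_t) − f·u_t = u_t·(1−s−f) + s.
Here 1−s−f = 0.694 and s = 0.014.
u_1 = 0.012000 × 0.694 + 0.014 = 0.022328.
u_2 = 0.022328 × 0.694 + 0.014 = 0.029496.
u_3 = 0.029496 × 0.694 + 0.014 = 0.034470.

Unemployment rate after three quarters ≈ 3.45%.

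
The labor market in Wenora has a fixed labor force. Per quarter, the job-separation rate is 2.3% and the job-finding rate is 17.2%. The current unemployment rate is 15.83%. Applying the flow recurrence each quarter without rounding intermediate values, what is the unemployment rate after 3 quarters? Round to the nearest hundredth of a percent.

With a fixed labor force, u_{t+1} = u_t + s·(1−u_t) − f·u_t = u_t·(1−s−f) + s.
Here 1−s−f = 0.805 and s = 0.023.
u_1 = 0.158300 × 0.805 + 0.023 = 0.150431.
u_2 = 0.150431 × 0.805 + 0.023 = 0.144097.
u_3 = 0.144097 × 0.805 + 0.023 = 0.138998.

Unemployment rate after three quarters ≈ 13.90%.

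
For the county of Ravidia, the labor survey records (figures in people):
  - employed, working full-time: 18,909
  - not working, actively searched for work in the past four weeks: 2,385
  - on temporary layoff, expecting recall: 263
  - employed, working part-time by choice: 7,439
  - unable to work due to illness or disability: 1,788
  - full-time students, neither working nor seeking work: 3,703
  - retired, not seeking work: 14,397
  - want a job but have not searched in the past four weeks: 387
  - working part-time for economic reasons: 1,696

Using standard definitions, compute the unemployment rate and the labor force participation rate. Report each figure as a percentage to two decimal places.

Unemployment rate ≈ 8.63%; labor force participation rate ≈ 60.22%.

Employed = 18,909 + 7,439 + 1,696 = 28,044 (anyone who worked, including part-time for economic reasons, counts as employed).
Unemployed = 2,385 + 263 = 2,648 (jobless and actively searching, or on temporary layoff).
Labor force = 28,044 + 2,648 = 30,692.
Not in labor force = 1,788 + 3,703 + 14,397 + 387 = 20,275 (those not working and not actively searching are outside the labor force — including those who want a job but have given up searching).
Civilian working-age population = 30,692 + 20,275 = 50,967.
Unemployment rate = 2,648 / 30,692 = 8.63%.
Labor force participation rate = 30,692 / 50,967 = 60.22%.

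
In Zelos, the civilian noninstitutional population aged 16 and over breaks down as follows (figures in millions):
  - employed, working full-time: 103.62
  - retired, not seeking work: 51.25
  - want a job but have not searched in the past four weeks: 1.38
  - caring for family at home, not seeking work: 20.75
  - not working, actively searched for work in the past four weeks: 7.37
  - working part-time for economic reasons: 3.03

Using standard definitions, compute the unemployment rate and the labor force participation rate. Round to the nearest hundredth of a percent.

Unemployment rate ≈ 6.46%; labor force participation rate ≈ 60.84%.

Employed = 103.62 + 3.03 = 106.65 million (anyone who worked, including part-time for economic reasons, counts as employed).
Unemployed = 7.37 million.
Labor force = 106.65 + 7.37 = 114.02 million.
Not in labor force = 51.25 + 1.38 + 20.75 = 73.38 million (those not working and not actively searching are outside the labor force — including those who want a job but have given up searching).
Civilian working-age population = 114.02 + 73.38 = 187.40 million.
Unemployment rate = 7.37 / 114.02 = 6.46%.
Labor force participation rate = 114.02 / 187.40 = 60.84%.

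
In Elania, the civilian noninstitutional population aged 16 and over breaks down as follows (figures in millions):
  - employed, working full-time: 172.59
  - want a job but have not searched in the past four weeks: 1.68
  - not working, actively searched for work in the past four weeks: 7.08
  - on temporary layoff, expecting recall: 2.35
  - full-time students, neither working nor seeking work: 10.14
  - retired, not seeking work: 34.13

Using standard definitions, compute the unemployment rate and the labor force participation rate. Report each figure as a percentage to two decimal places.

Employed = 172.59 million.
Unemployed = 7.08 + 2.35 = 9.43 million (jobless and actively searching, or on temporary layoff).
Labor force = 172.59 + 9.43 = 182.02 million.
Not in labor force = 1.68 + 10.14 + 34.13 = 45.95 million (those not working and not actively searching are outside the labor force — including those who want a job but have given up searching).
Civilian working-age population = 182.02 + 45.95 = 227.97 million.
Unemployment rate = 9.43 / 182.02 = 5.18%.
Labor force participation rate = 182.02 / 227.97 = 79.84%.

Unemployment rate ≈ 5.18%; labor force participation rate ≈ 79.84%.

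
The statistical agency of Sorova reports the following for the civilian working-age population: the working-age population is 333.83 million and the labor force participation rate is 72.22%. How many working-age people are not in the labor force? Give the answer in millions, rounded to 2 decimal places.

Share not in the labor force = 1 − 0.7222 = 0.2778.
Not in labor force = 0.2778 × 333.83 ≈ 92.74 million.

About 92.74 million are not in the labor force.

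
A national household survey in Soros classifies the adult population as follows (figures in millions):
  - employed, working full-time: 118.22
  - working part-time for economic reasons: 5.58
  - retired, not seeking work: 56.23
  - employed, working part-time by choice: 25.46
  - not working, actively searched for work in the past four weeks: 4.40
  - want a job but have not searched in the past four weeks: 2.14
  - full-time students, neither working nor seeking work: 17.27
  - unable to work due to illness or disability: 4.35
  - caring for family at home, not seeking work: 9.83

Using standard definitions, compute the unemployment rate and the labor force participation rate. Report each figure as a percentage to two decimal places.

Unemployment rate ≈ 2.86%; labor force participation rate ≈ 63.11%.

Employed = 118.22 + 5.58 + 25.46 = 149.26 million (anyone who worked, including part-time for economic reasons, counts as employed).
Unemployed = 4.40 million.
Labor force = 149.26 + 4.40 = 153.66 million.
Not in labor force = 56.23 + 2.14 + 17.27 + 4.35 + 9.83 = 89.82 million (those not working and not actively searching are outside the labor force — including those who want a job but have given up searching).
Civilian working-age population = 153.66 + 89.82 = 243.48 million.
Unemployment rate = 4.40 / 153.66 = 2.86%.
Labor force participation rate = 153.66 / 243.48 = 63.11%.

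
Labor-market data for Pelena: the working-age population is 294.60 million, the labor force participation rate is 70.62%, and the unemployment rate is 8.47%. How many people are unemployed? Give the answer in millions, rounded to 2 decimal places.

About 17.62 million are unemployed.

Labor force = 0.7062 × 294.60 = 208.05 million.
Unemployed = 0.0847 × 208.05 ≈ 17.62 million.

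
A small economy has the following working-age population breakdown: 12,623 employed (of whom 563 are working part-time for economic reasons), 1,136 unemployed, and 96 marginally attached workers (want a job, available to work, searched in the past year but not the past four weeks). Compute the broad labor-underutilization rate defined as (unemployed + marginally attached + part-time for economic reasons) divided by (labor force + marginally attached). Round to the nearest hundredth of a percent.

Broad underutilization rate ≈ 12.96%.

Labor force = 12,623 + 1,136 = 13,759.
Numerator = 1,136 + 96 + 563 = 1,795.
Denominator = 13,759 + 96 = 13,855.
Broad rate = 1,795 / 13,855 = 12.96%.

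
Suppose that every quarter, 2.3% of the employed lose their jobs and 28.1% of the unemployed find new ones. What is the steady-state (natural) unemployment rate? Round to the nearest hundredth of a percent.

At steady state the flows balance: s·E = f·U, so U/(E+U) = s/(s+f).
u* = 2.3 / (2.3 + 28.1) = 2.3 / 30.40 = 7.57%.

Steady-state unemployment rate ≈ 7.57%.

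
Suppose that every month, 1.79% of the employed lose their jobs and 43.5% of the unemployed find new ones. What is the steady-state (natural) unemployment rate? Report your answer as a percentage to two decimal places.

At steady state the flows balance: s·E = f·U, so U/(E+U) = s/(s+f).
u* = 1.79 / (1.79 + 43.5) = 1.79 / 45.29 = 3.95%.

Steady-state unemployment rate ≈ 3.95%.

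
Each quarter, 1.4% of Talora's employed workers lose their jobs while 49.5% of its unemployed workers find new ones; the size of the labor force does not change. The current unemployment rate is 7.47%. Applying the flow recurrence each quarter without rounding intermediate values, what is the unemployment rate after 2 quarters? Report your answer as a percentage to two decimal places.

With a fixed labor force, u_{t+1} = u_t + s·(1−u_t) − f·u_t = u_t·(1−s−f) + s.
Here 1−s−f = 0.491 and s = 0.014.
u_1 = 0.074700 × 0.491 + 0.014 = 0.050678.
u_2 = 0.050678 × 0.491 + 0.014 = 0.038883.

Unemployment rate after two quarters ≈ 3.89%.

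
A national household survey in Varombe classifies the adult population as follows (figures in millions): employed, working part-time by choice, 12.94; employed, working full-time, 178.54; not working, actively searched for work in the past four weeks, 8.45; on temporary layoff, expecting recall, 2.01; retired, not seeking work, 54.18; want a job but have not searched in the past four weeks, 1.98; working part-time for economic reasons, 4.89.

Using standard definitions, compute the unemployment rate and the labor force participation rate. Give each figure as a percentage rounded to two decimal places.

Employed = 12.94 + 178.54 + 4.89 = 196.37 million (anyone who worked, including part-time for economic reasons, counts as employed).
Unemployed = 8.45 + 2.01 = 10.46 million (jobless and actively searching, or on temporary layoff).
Labor force = 196.37 + 10.46 = 206.83 million.
Not in labor force = 54.18 + 1.98 = 56.16 million (those not working and not actively searching are outside the labor force — including those who want a job but have given up searching).
Civilian working-age population = 206.83 + 56.16 = 262.99 million.
Unemployment rate = 10.46 / 206.83 = 5.06%.
Labor force participation rate = 206.83 / 262.99 = 78.65%.

Unemployment rate ≈ 5.06%; labor force participation rate ≈ 78.65%.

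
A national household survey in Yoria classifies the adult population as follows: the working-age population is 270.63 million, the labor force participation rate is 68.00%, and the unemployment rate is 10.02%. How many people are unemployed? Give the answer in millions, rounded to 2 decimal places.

About 18.44 million are unemployed.

Labor force = 0.6800 × 270.63 = 184.03 million.
Unemployed = 0.1002 × 184.03 ≈ 18.44 million.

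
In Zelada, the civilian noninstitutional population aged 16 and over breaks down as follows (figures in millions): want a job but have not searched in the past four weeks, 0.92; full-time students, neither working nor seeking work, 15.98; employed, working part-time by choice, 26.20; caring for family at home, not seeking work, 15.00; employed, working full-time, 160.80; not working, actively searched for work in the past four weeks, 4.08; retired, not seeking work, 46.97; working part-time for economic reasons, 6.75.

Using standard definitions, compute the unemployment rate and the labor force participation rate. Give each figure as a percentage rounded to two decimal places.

Unemployment rate ≈ 2.06%; labor force participation rate ≈ 71.50%.

Employed = 26.20 + 160.80 + 6.75 = 193.75 million (anyone who worked, including part-time for economic reasons, counts as employed).
Unemployed = 4.08 million.
Labor force = 193.75 + 4.08 = 197.83 million.
Not in labor force = 0.92 + 15.98 + 15.00 + 46.97 = 78.87 million (those not working and not actively searching are outside the labor force — including those who want a job but have given up searching).
Civilian working-age population = 197.83 + 78.87 = 276.70 million.
Unemployment rate = 4.08 / 197.83 = 2.06%.
Labor force participation rate = 197.83 / 276.70 = 71.50%.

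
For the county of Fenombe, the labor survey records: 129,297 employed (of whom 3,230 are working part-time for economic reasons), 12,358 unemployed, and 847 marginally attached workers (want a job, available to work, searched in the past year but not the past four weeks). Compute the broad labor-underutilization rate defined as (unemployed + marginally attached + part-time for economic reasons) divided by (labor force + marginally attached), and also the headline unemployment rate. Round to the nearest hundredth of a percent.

Broad underutilization rate ≈ 11.53%; headline unemployment rate ≈ 8.72%.

Labor force = 129,297 + 12,358 = 141,655.
Numerator = 12,358 + 847 + 3,230 = 16,435.
Denominator = 141,655 + 847 = 142,502.
Broad rate = 16,435 / 142,502 = 11.53%.
Headline unemployment rate = 12,358 / 141,655 = 8.72%.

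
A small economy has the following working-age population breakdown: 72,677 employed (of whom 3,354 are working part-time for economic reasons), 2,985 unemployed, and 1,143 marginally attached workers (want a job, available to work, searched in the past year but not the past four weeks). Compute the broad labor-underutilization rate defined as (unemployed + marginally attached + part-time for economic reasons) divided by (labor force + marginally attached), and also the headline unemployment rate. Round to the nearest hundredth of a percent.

Broad underutilization rate ≈ 9.74%; headline unemployment rate ≈ 3.95%.

Labor force = 72,677 + 2,985 = 75,662.
Numerator = 2,985 + 1,143 + 3,354 = 7,482.
Denominator = 75,662 + 1,143 = 76,805.
Broad rate = 7,482 / 76,805 = 9.74%.
Headline unemployment rate = 2,985 / 75,662 = 3.95%.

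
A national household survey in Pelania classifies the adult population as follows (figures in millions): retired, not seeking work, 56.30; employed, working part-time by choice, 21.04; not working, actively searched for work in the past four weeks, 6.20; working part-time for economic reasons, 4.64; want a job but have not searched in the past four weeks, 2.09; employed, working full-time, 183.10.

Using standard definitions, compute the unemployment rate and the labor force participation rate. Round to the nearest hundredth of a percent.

Unemployment rate ≈ 2.88%; labor force participation rate ≈ 78.64%.

Employed = 21.04 + 4.64 + 183.10 = 208.78 million (anyone who worked, including part-time for economic reasons, counts as employed).
Unemployed = 6.20 million.
Labor force = 208.78 + 6.20 = 214.98 million.
Not in labor force = 56.30 + 2.09 = 58.39 million (those not working and not actively searching are outside the labor force — including those who want a job but have given up searching).
Civilian working-age population = 214.98 + 58.39 = 273.37 million.
Unemployment rate = 6.20 / 214.98 = 2.88%.
Labor force participation rate = 214.98 / 273.37 = 78.64%.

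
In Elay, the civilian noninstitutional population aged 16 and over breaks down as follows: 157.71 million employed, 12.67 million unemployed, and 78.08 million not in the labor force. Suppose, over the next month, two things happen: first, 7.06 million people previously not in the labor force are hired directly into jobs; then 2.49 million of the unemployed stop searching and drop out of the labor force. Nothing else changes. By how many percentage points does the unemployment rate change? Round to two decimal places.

Initially, labor force = 157.71 + 12.67 = 170.38 million, so u = 12.67/170.38 = 7.44%.
After the first change, employed and labor force both rise by 7.06; unemployed unchanged → E = 164.77, U = 12.67, labor force = 177.44 million.
After the second change, unemployed and labor force both fall by 2.49 → E = 164.77, U = 10.18, labor force = 174.95 million.
New unemployment rate = 10.18 / 174.95 = 5.82%.
Change = 5.82% − 7.44% = −1.62 percentage points.

The unemployment rate changes by −1.62 percentage points.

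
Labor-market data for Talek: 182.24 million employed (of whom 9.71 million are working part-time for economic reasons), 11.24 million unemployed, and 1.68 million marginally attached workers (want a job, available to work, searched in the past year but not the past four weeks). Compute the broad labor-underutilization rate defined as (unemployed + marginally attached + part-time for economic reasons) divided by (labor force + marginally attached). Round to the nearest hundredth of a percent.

Labor force = 182.24 + 11.24 = 193.48 million.
Numerator = 11.24 + 1.68 + 9.71 = 22.63 million.
Denominator = 193.48 + 1.68 = 195.16 million.
Broad rate = 22.63 / 195.16 = 11.60%.

Broad underutilization rate ≈ 11.60%.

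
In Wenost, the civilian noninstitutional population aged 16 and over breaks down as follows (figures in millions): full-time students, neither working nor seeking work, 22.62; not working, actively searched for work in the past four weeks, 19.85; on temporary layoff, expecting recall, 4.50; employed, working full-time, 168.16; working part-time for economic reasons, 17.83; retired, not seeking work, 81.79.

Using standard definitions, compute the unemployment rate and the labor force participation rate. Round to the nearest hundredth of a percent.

Unemployment rate ≈ 11.58%; labor force participation rate ≈ 66.83%.

Employed = 168.16 + 17.83 = 185.99 million (anyone who worked, including part-time for economic reasons, counts as employed).
Unemployed = 19.85 + 4.50 = 24.35 million (jobless and actively searching, or on temporary layoff).
Labor force = 185.99 + 24.35 = 210.34 million.
Not in labor force = 22.62 + 81.79 = 104.41 million (those not working and not actively searching are outside the labor force).
Civilian working-age population = 210.34 + 104.41 = 314.75 million.
Unemployment rate = 24.35 / 210.34 = 11.58%.
Labor force participation rate = 210.34 / 314.75 = 66.83%.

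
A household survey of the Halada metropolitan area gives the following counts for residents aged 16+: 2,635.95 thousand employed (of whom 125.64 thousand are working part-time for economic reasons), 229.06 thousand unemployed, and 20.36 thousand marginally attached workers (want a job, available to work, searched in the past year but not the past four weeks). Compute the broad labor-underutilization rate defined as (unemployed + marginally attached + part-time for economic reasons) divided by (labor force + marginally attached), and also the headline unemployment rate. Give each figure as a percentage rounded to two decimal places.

Labor force = 2,635.95 + 229.06 = 2,865.01 thousand.
Numerator = 229.06 + 20.36 + 125.64 = 375.06 thousand.
Denominator = 2,865.01 + 20.36 = 2,885.37 thousand.
Broad rate = 375.06 / 2,885.37 = 13.00%.
Headline unemployment rate = 229.06 / 2,865.01 = 8.00%.

Broad underutilization rate ≈ 13.00%; headline unemployment rate ≈ 8.00%.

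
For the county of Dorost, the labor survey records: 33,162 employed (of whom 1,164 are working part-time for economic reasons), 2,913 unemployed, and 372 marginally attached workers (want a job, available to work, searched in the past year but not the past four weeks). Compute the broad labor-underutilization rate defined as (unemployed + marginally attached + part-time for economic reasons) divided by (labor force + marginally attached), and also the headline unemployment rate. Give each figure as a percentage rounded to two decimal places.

Broad underutilization rate ≈ 12.21%; headline unemployment rate ≈ 8.07%.

Labor force = 33,162 + 2,913 = 36,075.
Numerator = 2,913 + 372 + 1,164 = 4,449.
Denominator = 36,075 + 372 = 36,447.
Broad rate = 4,449 / 36,447 = 12.21%.
Headline unemployment rate = 2,913 / 36,075 = 8.07%.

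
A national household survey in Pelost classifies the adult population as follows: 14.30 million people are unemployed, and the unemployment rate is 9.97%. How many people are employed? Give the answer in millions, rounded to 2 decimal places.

Labor force = U / u = 14.30 / 0.0997 ≈ 143.43 million.
Employed = labor force − unemployed = 143.43 − 14.30 = 129.13 million.

About 129.13 million are employed.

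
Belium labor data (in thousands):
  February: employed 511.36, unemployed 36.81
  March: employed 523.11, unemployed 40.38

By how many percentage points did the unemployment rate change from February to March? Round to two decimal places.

The unemployment rate changed by +0.45 percentage points.

February: labor force = 511.36 + 36.81 = 548.17; u = 36.81/548.17 = 6.72%.
March: labor force = 523.11 + 40.38 = 563.49; u = 40.38/563.49 = 7.17%.
Change = 7.17% − 6.72% = +0.45 pp.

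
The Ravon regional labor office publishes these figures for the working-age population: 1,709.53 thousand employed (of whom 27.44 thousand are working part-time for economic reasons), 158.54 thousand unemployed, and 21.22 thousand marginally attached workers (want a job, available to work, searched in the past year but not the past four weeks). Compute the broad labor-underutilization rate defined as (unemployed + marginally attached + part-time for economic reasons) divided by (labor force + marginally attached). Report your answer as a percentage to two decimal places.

Labor force = 1,709.53 + 158.54 = 1,868.07 thousand.
Numerator = 158.54 + 21.22 + 27.44 = 207.20 thousand.
Denominator = 1,868.07 + 21.22 = 1,889.29 thousand.
Broad rate = 207.20 / 1,889.29 = 10.97%.

Broad underutilization rate ≈ 10.97%.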